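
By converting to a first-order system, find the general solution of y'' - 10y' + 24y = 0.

y(t) = C_1e^(4t) + C_2e^(6t)

Let x_1 = y, x_2 = y'. Then x_1' = x_2 and x_2' = -24x_1 + 10x_2.
A = [[0,1],[-24,10]]; det(A-λI) = λ^2 - 10λ + 24.
Eigenvalues λ = 4, 6 with eigenvectors (1,4), (1,6).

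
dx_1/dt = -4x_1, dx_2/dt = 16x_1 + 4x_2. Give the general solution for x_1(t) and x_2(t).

Coefficient matrix A = [[-4, 0], [16, 4]].
Characteristic polynomial det(A - λI) = λ^2 - 16 = 0.
Eigenvalues λ = 4, -4.
For λ=4: (A-λI) row 1 is [-8, 0], so an eigenvector is (0, 1).
For λ=-4: (A-λI) row 2 is [16, 8], so an eigenvector is (-1, 2).
General solution: K_1e^(4t)(0,1) + K_2e^(-4t)(-1,2).

x_1(t) = -K_2e^(-4t), x_2(t) = K_1e^(4t) + 2K_2e^(-4t)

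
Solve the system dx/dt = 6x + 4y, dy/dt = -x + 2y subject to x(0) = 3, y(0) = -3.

Coefficient matrix A = [[6, 4], [-1, 2]].
Characteristic polynomial det(A - λI) = λ^2 - 8λ + 16 = 0.
Single eigenvalue λ = 4 with algebraic multiplicity 2.
Eigenvector v = (-2,1); generalized eigenvector w with (A-λI)w=v is (-1,0).
General solution: e^(4t)[K_1·v + K_2·(t·v + w)].
Applying x(0)=3, y(0)=-3 gives K_1=-3, K_2=3.

x(t) = -6te^(4t) + 3e^(4t), y(t) = 3te^(4t) - 3e^(4t)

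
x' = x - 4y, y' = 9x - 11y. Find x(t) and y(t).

x(t) = -2c_1e^(-5t) - 2c_2te^(-5t) + c_2e^(-5t), y(t) = -3c_1e^(-5t) - 3c_2te^(-5t) + 2c_2e^(-5t)

Coefficient matrix A = [[1, -4], [9, -11]].
Characteristic polynomial det(A - λI) = λ^2 + 10λ + 25 = 0.
Single eigenvalue λ = -5 with algebraic multiplicity 2.
Eigenvector v = (-2,-3); generalized eigenvector w with (A-λI)w=v is (1,2).
General solution: e^(-5t)[c_1·v + c_2·(t·v + w)].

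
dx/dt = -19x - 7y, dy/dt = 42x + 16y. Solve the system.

Coefficient matrix A = [[-19, -7], [42, 16]].
Characteristic polynomial det(A - λI) = λ^2 + 3λ - 10 = 0.
Eigenvalues λ = 2, -5.
For λ=2: (A-λI) row 1 is [-21, -7], so an eigenvector is (-1, 3).
For λ=-5: (A-λI) row 1 is [-14, -7], so an eigenvector is (1, -2).
General solution: C_1e^(2t)(-1,3) + C_2e^(-5t)(1,-2).

x(t) = -C_1e^(2t) + C_2e^(-5t), y(t) = 3C_1e^(2t) - 2C_2e^(-5t)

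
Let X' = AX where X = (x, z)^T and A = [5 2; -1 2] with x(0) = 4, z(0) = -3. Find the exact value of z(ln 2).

A = [[5,2],[-1,2]]; eigenvalues λ = 3, 4.
Eigenvectors: (1,-1) for λ=3, (2,-1) for λ=4.
From the initial condition, c_1 = 2, c_2 = 1.
z(ln 2) = (2)(2^3)(-1) + (1)(2^4)(-1) = -32.

-32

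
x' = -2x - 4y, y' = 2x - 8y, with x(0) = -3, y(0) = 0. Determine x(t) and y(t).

x(t) = -6e^(-4t) + 3e^(-6t), y(t) = -3e^(-4t) + 3e^(-6t)

Coefficient matrix A = [[-2, -4], [2, -8]].
Characteristic polynomial det(A - λI) = λ^2 + 10λ + 24 = 0.
Eigenvalues λ = -4, -6.
For λ=-4: (A-λI) row 1 is [2, -4], so an eigenvector is (-2, -1).
For λ=-6: (A-λI) row 1 is [4, -4], so an eigenvector is (1, 1).
General solution: K_1e^(-4t)(-2,-1) + K_2e^(-6t)(1,1).
Applying x(0)=-3, y(0)=0 gives K_1=3, K_2=3.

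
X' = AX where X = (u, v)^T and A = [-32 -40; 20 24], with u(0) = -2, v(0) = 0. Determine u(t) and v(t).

Coefficient matrix A = [[-32, -40], [20, 24]].
Characteristic polynomial det(A - λI) = λ^2 + 8λ + 32 = 0.
Eigenvalues λ = -4 ± 4i (complex conjugate pair).
For λ=-4+4i: an eigenvector is (3,-2) - i(-1,1) = (3 + i, -2 - i).
A real fundamental pair from Re and Im of e^((-4+4i)t)v: X_1 = e^(-4t)(cos(4t)·(3,-2) + sin(4t)·(-1,1)), X_2 = e^(-4t)(sin(4t)·(3,-2) - cos(4t)·(-1,1)).
General solution: K_1X_1 + K_2X_2.
Applying u(0)=-2, v(0)=0 gives K_1=-2, K_2=4.

u(t) = 14e^(-4t)sin(4t) - 2e^(-4t)cos(4t), v(t) = -10e^(-4t)sin(4t)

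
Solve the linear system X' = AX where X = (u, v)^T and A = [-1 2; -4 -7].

Coefficient matrix A = [[-1, 2], [-4, -7]].
Characteristic polynomial det(A - λI) = λ^2 + 8λ + 15 = 0.
Eigenvalues λ = -3, -5.
For λ=-3: (A-λI) row 1 is [2, 2], so an eigenvector is (-1, 1).
For λ=-5: (A-λI) row 1 is [4, 2], so an eigenvector is (1, -2).
General solution: C_1e^(-3t)(-1,1) + C_2e^(-5t)(1,-2).

u(t) = -C_1e^(-3t) + C_2e^(-5t), v(t) = C_1e^(-3t) - 2C_2e^(-5t)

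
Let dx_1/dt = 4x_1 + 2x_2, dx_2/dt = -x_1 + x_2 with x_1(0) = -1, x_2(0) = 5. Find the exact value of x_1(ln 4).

A = [[4,2],[-1,1]]; eigenvalues λ = 3, 2.
Eigenvectors: (2,-1) for λ=3, (-1,1) for λ=2.
From the initial condition, c_1 = 4, c_2 = 9.
x_1(ln 4) = (4)(4^3)(2) + (9)(4^2)(-1) = 368.

368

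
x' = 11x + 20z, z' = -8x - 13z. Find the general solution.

x(t) = 2K_1e^(-t)sin(4t) - K_1e^(-t)cos(4t) - K_2e^(-t)sin(4t) - 2K_2e^(-t)cos(4t), z(t) = -K_1e^(-t)sin(4t) + K_1e^(-t)cos(4t) + K_2e^(-t)sin(4t) + K_2e^(-t)cos(4t)

Coefficient matrix A = [[11, 20], [-8, -13]].
Characteristic polynomial det(A - λI) = λ^2 + 2λ + 17 = 0.
Eigenvalues λ = -1 ± 4i (complex conjugate pair).
For λ=-1+4i: an eigenvector is (-1,1) - i(2,-1) = (-1 - 2i, 1 + i).
A real fundamental pair from Re and Im of e^((-1+4i)t)v: X_1 = e^(-t)(cos(4t)·(-1,1) + sin(4t)·(2,-1)), X_2 = e^(-t)(sin(4t)·(-1,1) - cos(4t)·(2,-1)).
General solution: K_1X_1 + K_2X_2.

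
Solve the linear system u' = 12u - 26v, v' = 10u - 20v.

Coefficient matrix A = [[12, -26], [10, -20]].
Characteristic polynomial det(A - λI) = λ^2 + 8λ + 20 = 0.
Eigenvalues λ = -4 ± 2i (complex conjugate pair).
For λ=-4+2i: an eigenvector is (3,2) - i(-2,-1) = (3 + 2i, 2 + i).
A real fundamental pair from Re and Im of e^((-4+2i)t)v: X_1 = e^(-4t)(cos(2t)·(3,2) + sin(2t)·(-2,-1)), X_2 = e^(-4t)(sin(2t)·(3,2) - cos(2t)·(-2,-1)).
General solution: c_1X_1 + c_2X_2.

u(t) = -2c_1e^(-4t)sin(2t) + 3c_1e^(-4t)cos(2t) + 3c_2e^(-4t)sin(2t) + 2c_2e^(-4t)cos(2t), v(t) = -c_1e^(-4t)sin(2t) + 2c_1e^(-4t)cos(2t) + 2c_2e^(-4t)sin(2t) + c_2e^(-4t)cos(2t)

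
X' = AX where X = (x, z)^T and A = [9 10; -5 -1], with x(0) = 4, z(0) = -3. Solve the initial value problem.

x(t) = -2e^(4t)sin(5t) + 4e^(4t)cos(5t), z(t) = -e^(4t)sin(5t) - 3e^(4t)cos(5t)

Coefficient matrix A = [[9, 10], [-5, -1]].
Characteristic polynomial det(A - λI) = λ^2 - 8λ + 41 = 0.
Eigenvalues λ = 4 ± 5i (complex conjugate pair).
For λ=4+5i: an eigenvector is (1,0) - i(1,-1) = (1 - i, 0 + i).
A real fundamental pair from Re and Im of e^((4+5i)t)v: X_1 = e^(4t)(cos(5t)·(1,0) + sin(5t)·(1,-1)), X_2 = e^(4t)(sin(5t)·(1,0) - cos(5t)·(1,-1)).
General solution: C_1X_1 + C_2X_2.
Applying x(0)=4, z(0)=-3 gives C_1=1, C_2=-3.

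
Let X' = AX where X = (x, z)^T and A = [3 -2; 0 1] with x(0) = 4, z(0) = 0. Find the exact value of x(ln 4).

A = [[3,-2],[0,1]]; eigenvalues λ = 3, 1.
Eigenvectors: (-1,0) for λ=3, (1,1) for λ=1.
From the initial condition, c_1 = -4, c_2 = 0.
x(ln 4) = (-4)(4^3)(-1) + (0)(4^1)(1) = 256.

256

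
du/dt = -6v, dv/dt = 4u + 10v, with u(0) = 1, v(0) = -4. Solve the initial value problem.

Coefficient matrix A = [[0, -6], [4, 10]].
Characteristic polynomial det(A - λI) = λ^2 - 10λ + 24 = 0.
Eigenvalues λ = 6, 4.
For λ=6: (A-λI) row 1 is [-6, -6], so an eigenvector is (1, -1).
For λ=4: (A-λI) row 1 is [-4, -6], so an eigenvector is (-3, 2).
General solution: c_1e^(6t)(1,-1) + c_2e^(4t)(-3,2).
Applying u(0)=1, v(0)=-4 gives c_1=10, c_2=3.

u(t) = 10e^(6t) - 9e^(4t), v(t) = -10e^(6t) + 6e^(4t)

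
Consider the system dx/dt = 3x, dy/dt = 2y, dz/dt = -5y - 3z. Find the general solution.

Coefficient matrix A = [[3, 0, 0], [0, 2, 0], [0, -5, -3]].
det(A - λI) = 0 gives eigenvalues λ = -3, 2, 3.
For λ=-3: eigenvector (0,0,1).
For λ=2: eigenvector (0,1,-1).
For λ=3: eigenvector (1,0,0).
General solution: c_1e^(-3t)(0,0,1) + c_2e^(2t)(0,1,-1) + c_3e^(3t)(1,0,0).

x(t) = c_3e^(3t), y(t) = c_2e^(2t), z(t) = c_1e^(-3t) - c_2e^(2t)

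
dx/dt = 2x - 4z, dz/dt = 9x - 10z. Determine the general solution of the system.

Coefficient matrix A = [[2, -4], [9, -10]].
Characteristic polynomial det(A - λI) = λ^2 + 8λ + 16 = 0.
Single eigenvalue λ = -4 with algebraic multiplicity 2.
Eigenvector v = (2,3); generalized eigenvector w with (A-λI)w=v is (1,1).
General solution: e^(-4t)[C_1·v + C_2·(t·v + w)].

x(t) = 2C_1e^(-4t) + 2C_2te^(-4t) + C_2e^(-4t), z(t) = 3C_1e^(-4t) + 3C_2te^(-4t) + C_2e^(-4t)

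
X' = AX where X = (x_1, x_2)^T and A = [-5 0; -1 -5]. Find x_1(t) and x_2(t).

x_1(t) = c_2e^(-5t), x_2(t) = -c_1e^(-5t) - c_2te^(-5t) - c_2e^(-5t)

Coefficient matrix A = [[-5, 0], [-1, -5]].
Characteristic polynomial det(A - λI) = λ^2 + 10λ + 25 = 0.
Single eigenvalue λ = -5 with algebraic multiplicity 2.
Eigenvector v = (0,-1); generalized eigenvector w with (A-λI)w=v is (1,-1).
General solution: e^(-5t)[c_1·v + c_2·(t·v + w)].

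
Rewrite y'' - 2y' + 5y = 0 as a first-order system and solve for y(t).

y(t) = C_1e^(t)cos(2t) + C_2e^(t)sin(2t)

Let x_1 = y, x_2 = y'. Then x_1' = x_2 and x_2' = -5x_1 + 2x_2.
A = [[0,1],[-5,2]]; det(A-λI) = λ^2 - 2λ + 5.
Eigenvalues λ = 1 ± 2i.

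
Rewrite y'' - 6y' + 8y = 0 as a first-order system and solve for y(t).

Let x_1 = y, x_2 = y'. Then x_1' = x_2 and x_2' = -8x_1 + 6x_2.
A = [[0,1],[-8,6]]; det(A-λI) = λ^2 - 6λ + 8.
Eigenvalues λ = 2, 4 with eigenvectors (1,2), (1,4).

y(t) = c_1e^(2t) + c_2e^(4t)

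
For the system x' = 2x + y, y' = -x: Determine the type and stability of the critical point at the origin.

A = [[2,1],[-1,0]]; det(A-λI) = λ^2 - 2λ + 1.
repeated λ = 1 with a single eigenvector.

unstable improper node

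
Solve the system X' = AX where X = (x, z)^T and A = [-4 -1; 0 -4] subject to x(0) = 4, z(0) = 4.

Coefficient matrix A = [[-4, -1], [0, -4]].
Characteristic polynomial det(A - λI) = λ^2 + 8λ + 16 = 0.
Single eigenvalue λ = -4 with algebraic multiplicity 2.
Eigenvector v = (1,0); generalized eigenvector w with (A-λI)w=v is (-3,-1).
General solution: e^(-4t)[C_1·v + C_2·(t·v + w)].
Applying x(0)=4, z(0)=4 gives C_1=-8, C_2=-4.

x(t) = -4te^(-4t) + 4e^(-4t), z(t) = 4e^(-4t)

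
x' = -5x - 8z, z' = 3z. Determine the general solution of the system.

Coefficient matrix A = [[-5, -8], [0, 3]].
Characteristic polynomial det(A - λI) = λ^2 + 2λ - 15 = 0.
Eigenvalues λ = 3, -5.
For λ=3: (A-λI) row 1 is [-8, -8], so an eigenvector is (1, -1).
For λ=-5: (A-λI) row 1 is [0, -8], so an eigenvector is (1, 0).
General solution: K_1e^(3t)(1,-1) + K_2e^(-5t)(1,0).

x(t) = K_1e^(3t) + K_2e^(-5t), z(t) = -K_1e^(3t)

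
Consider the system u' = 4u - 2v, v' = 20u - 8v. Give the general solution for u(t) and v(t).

Coefficient matrix A = [[4, -2], [20, -8]].
Characteristic polynomial det(A - λI) = λ^2 + 4λ + 8 = 0.
Eigenvalues λ = -2 ± 2i (complex conjugate pair).
For λ=-2+2i: an eigenvector is (0,1) - i(-1,-3) = (0 + i, 1 + 3i).
A real fundamental pair from Re and Im of e^((-2+2i)t)v: X_1 = e^(-2t)(cos(2t)·(0,1) + sin(2t)·(-1,-3)), X_2 = e^(-2t)(sin(2t)·(0,1) - cos(2t)·(-1,-3)).
General solution: C_1X_1 + C_2X_2.

u(t) = -C_1e^(-2t)sin(2t) + C_2e^(-2t)cos(2t), v(t) = -3C_1e^(-2t)sin(2t) + C_1e^(-2t)cos(2t) + C_2e^(-2t)sin(2t) + 3C_2e^(-2t)cos(2t)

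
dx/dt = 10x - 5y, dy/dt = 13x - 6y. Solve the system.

x(t) = c_1e^(2t)sin(t) + 2c_1e^(2t)cos(t) + 2c_2e^(2t)sin(t) - c_2e^(2t)cos(t), y(t) = 2c_1e^(2t)sin(t) + 3c_1e^(2t)cos(t) + 3c_2e^(2t)sin(t) - 2c_2e^(2t)cos(t)

Coefficient matrix A = [[10, -5], [13, -6]].
Characteristic polynomial det(A - λI) = λ^2 - 4λ + 5 = 0.
Eigenvalues λ = 2 ± i (complex conjugate pair).
For λ=2+i: an eigenvector is (2,3) - i(1,2) = (2 - i, 3 - 2i).
A real fundamental pair from Re and Im of e^((2+i)t)v: X_1 = e^(2t)(cos(t)·(2,3) + sin(t)·(1,2)), X_2 = e^(2t)(sin(t)·(2,3) - cos(t)·(1,2)).
General solution: c_1X_1 + c_2X_2.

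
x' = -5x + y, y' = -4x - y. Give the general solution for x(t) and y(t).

x(t) = -C_1e^(-3t) - C_2te^(-3t) + C_2e^(-3t), y(t) = -2C_1e^(-3t) - 2C_2te^(-3t) + C_2e^(-3t)

Coefficient matrix A = [[-5, 1], [-4, -1]].
Characteristic polynomial det(A - λI) = λ^2 + 6λ + 9 = 0.
Single eigenvalue λ = -3 with algebraic multiplicity 2.
Eigenvector v = (-1,-2); generalized eigenvector w with (A-λI)w=v is (1,1).
General solution: e^(-3t)[C_1·v + C_2·(t·v + w)].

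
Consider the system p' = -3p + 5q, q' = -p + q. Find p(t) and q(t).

Coefficient matrix A = [[-3, 5], [-1, 1]].
Characteristic polynomial det(A - λI) = λ^2 + 2λ + 2 = 0.
Eigenvalues λ = -1 ± i (complex conjugate pair).
For λ=-1+i: an eigenvector is (-2,-1) - i(-1,0) = (-2 + i, -1).
A real fundamental pair from Re and Im of e^((-1+i)t)v: X_1 = e^(-t)(cos(t)·(-2,-1) + sin(t)·(-1,0)), X_2 = e^(-t)(sin(t)·(-2,-1) - cos(t)·(-1,0)).
General solution: K_1X_1 + K_2X_2.

p(t) = -K_1e^(-t)sin(t) - 2K_1e^(-t)cos(t) - 2K_2e^(-t)sin(t) + K_2e^(-t)cos(t), q(t) = -K_1e^(-t)cos(t) - K_2e^(-t)sin(t)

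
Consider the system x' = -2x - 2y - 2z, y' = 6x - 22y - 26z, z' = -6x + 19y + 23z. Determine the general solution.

x(t) = c_2e^(-2t) + 2c_3e^(-3t), y(t) = c_1e^(4t) - c_2e^(-2t) + 2c_3e^(-3t), z(t) = -c_1e^(4t) + c_2e^(-2t) - c_3e^(-3t)

Coefficient matrix A = [[-2, -2, -2], [6, -22, -26], [-6, 19, 23]].
det(A - λI) = 0 gives eigenvalues λ = 4, -2, -3.
For λ=4: eigenvector (0,1,-1).
For λ=-2: eigenvector (1,-1,1).
For λ=-3: eigenvector (2,2,-1).
General solution: c_1e^(4t)(0,1,-1) + c_2e^(-2t)(1,-1,1) + c_3e^(-3t)(2,2,-1).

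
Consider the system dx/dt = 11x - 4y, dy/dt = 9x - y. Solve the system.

x(t) = 2c_1e^(5t) + 2c_2te^(5t) + c_2e^(5t), y(t) = 3c_1e^(5t) + 3c_2te^(5t) + c_2e^(5t)

Coefficient matrix A = [[11, -4], [9, -1]].
Characteristic polynomial det(A - λI) = λ^2 - 10λ + 25 = 0.
Single eigenvalue λ = 5 with algebraic multiplicity 2.
Eigenvector v = (2,3); generalized eigenvector w with (A-λI)w=v is (1,1).
General solution: e^(5t)[c_1·v + c_2·(t·v + w)].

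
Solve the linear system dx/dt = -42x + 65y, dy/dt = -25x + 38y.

x(t) = 2c_1e^(-2t)sin(5t) + 3c_1e^(-2t)cos(5t) + 3c_2e^(-2t)sin(5t) - 2c_2e^(-2t)cos(5t), y(t) = c_1e^(-2t)sin(5t) + 2c_1e^(-2t)cos(5t) + 2c_2e^(-2t)sin(5t) - c_2e^(-2t)cos(5t)

Coefficient matrix A = [[-42, 65], [-25, 38]].
Characteristic polynomial det(A - λI) = λ^2 + 4λ + 29 = 0.
Eigenvalues λ = -2 ± 5i (complex conjugate pair).
For λ=-2+5i: an eigenvector is (3,2) - i(2,1) = (3 - 2i, 2 - i).
A real fundamental pair from Re and Im of e^((-2+5i)t)v: X_1 = e^(-2t)(cos(5t)·(3,2) + sin(5t)·(2,1)), X_2 = e^(-2t)(sin(5t)·(3,2) - cos(5t)·(2,1)).
General solution: c_1X_1 + c_2X_2.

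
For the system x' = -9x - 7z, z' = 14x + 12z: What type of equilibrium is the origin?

saddle

A = [[-9,-7],[14,12]]; det(A-λI) = λ^2 - 3λ - 10.
λ = 5, -2: opposite signs.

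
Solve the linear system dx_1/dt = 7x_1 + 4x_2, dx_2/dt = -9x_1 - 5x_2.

x_1(t) = 2C_1e^(t) + 2C_2te^(t) + C_2e^(t), x_2(t) = -3C_1e^(t) - 3C_2te^(t) - C_2e^(t)

Coefficient matrix A = [[7, 4], [-9, -5]].
Characteristic polynomial det(A - λI) = λ^2 - 2λ + 1 = 0.
Single eigenvalue λ = 1 with algebraic multiplicity 2.
Eigenvector v = (2,-3); generalized eigenvector w with (A-λI)w=v is (1,-1).
General solution: e^(t)[C_1·v + C_2·(t·v + w)].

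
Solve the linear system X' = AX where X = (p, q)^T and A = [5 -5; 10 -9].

Coefficient matrix A = [[5, -5], [10, -9]].
Characteristic polynomial det(A - λI) = λ^2 + 4λ + 5 = 0.
Eigenvalues λ = -2 ± i (complex conjugate pair).
For λ=-2+i: an eigenvector is (2,3) - i(-1,-1) = (2 + i, 3 + i).
A real fundamental pair from Re and Im of e^((-2+i)t)v: X_1 = e^(-2t)(cos(t)·(2,3) + sin(t)·(-1,-1)), X_2 = e^(-2t)(sin(t)·(2,3) - cos(t)·(-1,-1)).
General solution: C_1X_1 + C_2X_2.

p(t) = -C_1e^(-2t)sin(t) + 2C_1e^(-2t)cos(t) + 2C_2e^(-2t)sin(t) + C_2e^(-2t)cos(t), q(t) = -C_1e^(-2t)sin(t) + 3C_1e^(-2t)cos(t) + 3C_2e^(-2t)sin(t) + C_2e^(-2t)cos(t)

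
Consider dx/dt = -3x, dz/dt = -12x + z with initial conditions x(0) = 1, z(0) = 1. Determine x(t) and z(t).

x(t) = e^(-3t), z(t) = -2e^(t) + 3e^(-3t)

Coefficient matrix A = [[-3, 0], [-12, 1]].
Characteristic polynomial det(A - λI) = λ^2 + 2λ - 3 = 0.
Eigenvalues λ = 1, -3.
For λ=1: (A-λI) row 1 is [-4, 0], so an eigenvector is (0, -1).
For λ=-3: (A-λI) row 2 is [-12, 4], so an eigenvector is (1, 3).
General solution: K_1e^(t)(0,-1) + K_2e^(-3t)(1,3).
Applying x(0)=1, z(0)=1 gives K_1=2, K_2=1.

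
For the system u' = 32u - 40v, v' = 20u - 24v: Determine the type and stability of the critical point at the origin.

unstable spiral

A = [[32,-40],[20,-24]]; det(A-λI) = λ^2 - 8λ + 32.
λ = 4 ± 4i: positive real part.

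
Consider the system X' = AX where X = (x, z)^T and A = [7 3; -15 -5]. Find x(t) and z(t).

Coefficient matrix A = [[7, 3], [-15, -5]].
Characteristic polynomial det(A - λI) = λ^2 - 2λ + 10 = 0.
Eigenvalues λ = 1 ± 3i (complex conjugate pair).
For λ=1+3i: an eigenvector is (-1,2) - i(0,1) = (-1, 2 - i).
A real fundamental pair from Re and Im of e^((1+3i)t)v: X_1 = e^(t)(cos(3t)·(-1,2) + sin(3t)·(0,1)), X_2 = e^(t)(sin(3t)·(-1,2) - cos(3t)·(0,1)).
General solution: C_1X_1 + C_2X_2.

x(t) = -C_1e^(t)cos(3t) - C_2e^(t)sin(3t), z(t) = C_1e^(t)sin(3t) + 2C_1e^(t)cos(3t) + 2C_2e^(t)sin(3t) - C_2e^(t)cos(3t)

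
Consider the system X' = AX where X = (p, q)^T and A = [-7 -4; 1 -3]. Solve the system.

Coefficient matrix A = [[-7, -4], [1, -3]].
Characteristic polynomial det(A - λI) = λ^2 + 10λ + 25 = 0.
Single eigenvalue λ = -5 with algebraic multiplicity 2.
Eigenvector v = (2,-1); generalized eigenvector w with (A-λI)w=v is (-3,1).
General solution: e^(-5t)[C_1·v + C_2·(t·v + w)].

p(t) = 2C_1e^(-5t) + 2C_2te^(-5t) - 3C_2e^(-5t), q(t) = -C_1e^(-5t) - C_2te^(-5t) + C_2e^(-5t)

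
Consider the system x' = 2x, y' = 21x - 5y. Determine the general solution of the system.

Coefficient matrix A = [[2, 0], [21, -5]].
Characteristic polynomial det(A - λI) = λ^2 + 3λ - 10 = 0.
Eigenvalues λ = -5, 2.
For λ=-5: (A-λI) row 1 is [7, 0], so an eigenvector is (0, 1).
For λ=2: (A-λI) row 2 is [21, -7], so an eigenvector is (-1, -3).
General solution: C_1e^(-5t)(0,1) + C_2e^(2t)(-1,-3).

x(t) = -C_2e^(2t), y(t) = C_1e^(-5t) - 3C_2e^(2t)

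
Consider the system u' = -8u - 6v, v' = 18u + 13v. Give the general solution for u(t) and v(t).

Coefficient matrix A = [[-8, -6], [18, 13]].
Characteristic polynomial det(A - λI) = λ^2 - 5λ + 4 = 0.
Eigenvalues λ = 4, 1.
For λ=4: (A-λI) row 1 is [-12, -6], so an eigenvector is (1, -2).
For λ=1: (A-λI) row 1 is [-9, -6], so an eigenvector is (2, -3).
General solution: C_1e^(4t)(1,-2) + C_2e^(t)(2,-3).

u(t) = C_1e^(4t) + 2C_2e^(t), v(t) = -2C_1e^(4t) - 3C_2e^(t)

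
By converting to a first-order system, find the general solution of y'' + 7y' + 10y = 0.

Let x_1 = y, x_2 = y'. Then x_1' = x_2 and x_2' = -10x_1 - 7x_2.
A = [[0,1],[-10,-7]]; det(A-λI) = λ^2 + 7λ + 10.
Eigenvalues λ = -5, -2 with eigenvectors (1,-5), (1,-2).

y(t) = K_1e^(-5t) + K_2e^(-2t)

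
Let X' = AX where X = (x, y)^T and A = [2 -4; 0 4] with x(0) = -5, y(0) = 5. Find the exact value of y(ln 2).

A = [[2,-4],[0,4]]; eigenvalues λ = 4, 2.
Eigenvectors: (2,-1) for λ=4, (1,0) for λ=2.
From the initial condition, c_1 = -5, c_2 = 5.
y(ln 2) = (-5)(2^4)(-1) + (5)(2^2)(0) = 80.

80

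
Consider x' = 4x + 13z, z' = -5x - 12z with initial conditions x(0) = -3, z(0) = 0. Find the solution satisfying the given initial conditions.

x(t) = -24e^(-4t)sin(t) - 3e^(-4t)cos(t), z(t) = 15e^(-4t)sin(t)

Coefficient matrix A = [[4, 13], [-5, -12]].
Characteristic polynomial det(A - λI) = λ^2 + 8λ + 17 = 0.
Eigenvalues λ = -4 ± i (complex conjugate pair).
For λ=-4+i: an eigenvector is (3,-2) - i(-2,1) = (3 + 2i, -2 - i).
A real fundamental pair from Re and Im of e^((-4+i)t)v: X_1 = e^(-4t)(cos(t)·(3,-2) + sin(t)·(-2,1)), X_2 = e^(-4t)(sin(t)·(3,-2) - cos(t)·(-2,1)).
General solution: C_1X_1 + C_2X_2.
Applying x(0)=-3, z(0)=0 gives C_1=3, C_2=-6.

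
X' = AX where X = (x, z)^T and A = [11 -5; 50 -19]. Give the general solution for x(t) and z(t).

x(t) = -K_1e^(-4t)sin(5t) + K_2e^(-4t)cos(5t), z(t) = -3K_1e^(-4t)sin(5t) + K_1e^(-4t)cos(5t) + K_2e^(-4t)sin(5t) + 3K_2e^(-4t)cos(5t)

Coefficient matrix A = [[11, -5], [50, -19]].
Characteristic polynomial det(A - λI) = λ^2 + 8λ + 41 = 0.
Eigenvalues λ = -4 ± 5i (complex conjugate pair).
For λ=-4+5i: an eigenvector is (0,1) - i(-1,-3) = (0 + i, 1 + 3i).
A real fundamental pair from Re and Im of e^((-4+5i)t)v: X_1 = e^(-4t)(cos(5t)·(0,1) + sin(5t)·(-1,-3)), X_2 = e^(-4t)(sin(5t)·(0,1) - cos(5t)·(-1,-3)).
General solution: K_1X_1 + K_2X_2.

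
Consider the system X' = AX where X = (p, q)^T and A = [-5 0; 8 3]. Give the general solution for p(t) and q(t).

Coefficient matrix A = [[-5, 0], [8, 3]].
Characteristic polynomial det(A - λI) = λ^2 + 2λ - 15 = 0.
Eigenvalues λ = 3, -5.
For λ=3: (A-λI) row 1 is [-8, 0], so an eigenvector is (0, -1).
For λ=-5: (A-λI) row 2 is [8, 8], so an eigenvector is (-1, 1).
General solution: K_1e^(3t)(0,-1) + K_2e^(-5t)(-1,1).

p(t) = -K_2e^(-5t), q(t) = -K_1e^(3t) + K_2e^(-5t)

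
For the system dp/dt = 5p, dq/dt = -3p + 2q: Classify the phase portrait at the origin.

A = [[5,0],[-3,2]]; det(A-λI) = λ^2 - 7λ + 10.
λ = 2, 5: both positive.

unstable node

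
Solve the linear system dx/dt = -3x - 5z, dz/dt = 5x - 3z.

x(t) = -C_1e^(-3t)sin(5t) + C_2e^(-3t)cos(5t), z(t) = C_1e^(-3t)cos(5t) + C_2e^(-3t)sin(5t)

Coefficient matrix A = [[-3, -5], [5, -3]].
Characteristic polynomial det(A - λI) = λ^2 + 6λ + 34 = 0.
Eigenvalues λ = -3 ± 5i (complex conjugate pair).
For λ=-3+5i: an eigenvector is (0,1) - i(-1,0) = (0 + i, 1).
A real fundamental pair from Re and Im of e^((-3+5i)t)v: X_1 = e^(-3t)(cos(5t)·(0,1) + sin(5t)·(-1,0)), X_2 = e^(-3t)(sin(5t)·(0,1) - cos(5t)·(-1,0)).
General solution: C_1X_1 + C_2X_2.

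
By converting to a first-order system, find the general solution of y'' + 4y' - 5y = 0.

y(t) = C_1e^(-5t) + C_2e^(t)

Let x_1 = y, x_2 = y'. Then x_1' = x_2 and x_2' = 5x_1 - 4x_2.
A = [[0,1],[5,-4]]; det(A-λI) = λ^2 + 4λ - 5.
Eigenvalues λ = -5, 1 with eigenvectors (1,-5), (1,1).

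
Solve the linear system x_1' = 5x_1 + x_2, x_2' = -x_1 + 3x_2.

Coefficient matrix A = [[5, 1], [-1, 3]].
Characteristic polynomial det(A - λI) = λ^2 - 8λ + 16 = 0.
Single eigenvalue λ = 4 with algebraic multiplicity 2.
Eigenvector v = (1,-1); generalized eigenvector w with (A-λI)w=v is (-2,3).
General solution: e^(4t)[c_1·v + c_2·(t·v + w)].

x_1(t) = c_1e^(4t) + c_2te^(4t) - 2c_2e^(4t), x_2(t) = -c_1e^(4t) - c_2te^(4t) + 3c_2e^(4t)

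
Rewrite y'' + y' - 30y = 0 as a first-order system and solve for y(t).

Let x_1 = y, x_2 = y'. Then x_1' = x_2 and x_2' = 30x_1 - x_2.
A = [[0,1],[30,-1]]; det(A-λI) = λ^2 + λ - 30.
Eigenvalues λ = -6, 5 with eigenvectors (1,-6), (1,5).

y(t) = c_1e^(-6t) + c_2e^(5t)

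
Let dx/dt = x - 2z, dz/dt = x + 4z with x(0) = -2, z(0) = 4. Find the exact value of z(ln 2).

40

A = [[1,-2],[1,4]]; eigenvalues λ = 2, 3.
Eigenvectors: (2,-1) for λ=2, (1,-1) for λ=3.
From the initial condition, c_1 = 2, c_2 = -6.
z(ln 2) = (2)(2^2)(-1) + (-6)(2^3)(-1) = 40.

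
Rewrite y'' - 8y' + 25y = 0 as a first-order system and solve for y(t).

Let x_1 = y, x_2 = y'. Then x_1' = x_2 and x_2' = -25x_1 + 8x_2.
A = [[0,1],[-25,8]]; det(A-λI) = λ^2 - 8λ + 25.
Eigenvalues λ = 4 ± 3i.

y(t) = K_1e^(4t)cos(3t) + K_2e^(4t)sin(3t)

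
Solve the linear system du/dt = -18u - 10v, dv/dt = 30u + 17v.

Coefficient matrix A = [[-18, -10], [30, 17]].
Characteristic polynomial det(A - λI) = λ^2 + λ - 6 = 0.
Eigenvalues λ = -3, 2.
For λ=-3: (A-λI) row 1 is [-15, -10], so an eigenvector is (-2, 3).
For λ=2: (A-λI) row 1 is [-20, -10], so an eigenvector is (1, -2).
General solution: c_1e^(-3t)(-2,3) + c_2e^(2t)(1,-2).

u(t) = -2c_1e^(-3t) + c_2e^(2t), v(t) = 3c_1e^(-3t) - 2c_2e^(2t)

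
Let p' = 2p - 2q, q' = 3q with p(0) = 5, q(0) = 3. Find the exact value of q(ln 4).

192

A = [[2,-2],[0,3]]; eigenvalues λ = 3, 2.
Eigenvectors: (2,-1) for λ=3, (1,0) for λ=2.
From the initial condition, c_1 = -3, c_2 = 11.
q(ln 4) = (-3)(4^3)(-1) + (11)(4^2)(0) = 192.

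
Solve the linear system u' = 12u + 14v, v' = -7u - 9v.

Coefficient matrix A = [[12, 14], [-7, -9]].
Characteristic polynomial det(A - λI) = λ^2 - 3λ - 10 = 0.
Eigenvalues λ = -2, 5.
For λ=-2: (A-λI) row 1 is [14, 14], so an eigenvector is (-1, 1).
For λ=5: (A-λI) row 1 is [7, 14], so an eigenvector is (2, -1).
General solution: c_1e^(-2t)(-1,1) + c_2e^(5t)(2,-1).

u(t) = -c_1e^(-2t) + 2c_2e^(5t), v(t) = c_1e^(-2t) - c_2e^(5t)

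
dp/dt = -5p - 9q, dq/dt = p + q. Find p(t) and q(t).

Coefficient matrix A = [[-5, -9], [1, 1]].
Characteristic polynomial det(A - λI) = λ^2 + 4λ + 4 = 0.
Single eigenvalue λ = -2 with algebraic multiplicity 2.
Eigenvector v = (-3,1); generalized eigenvector w with (A-λI)w=v is (-2,1).
General solution: e^(-2t)[C_1·v + C_2·(t·v + w)].

p(t) = -3C_1e^(-2t) - 3C_2te^(-2t) - 2C_2e^(-2t), q(t) = C_1e^(-2t) + C_2te^(-2t) + C_2e^(-2t)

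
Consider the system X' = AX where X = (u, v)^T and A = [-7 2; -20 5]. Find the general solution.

Coefficient matrix A = [[-7, 2], [-20, 5]].
Characteristic polynomial det(A - λI) = λ^2 + 2λ + 5 = 0.
Eigenvalues λ = -1 ± 2i (complex conjugate pair).
For λ=-1+2i: an eigenvector is (0,-1) - i(-1,-3) = (0 + i, -1 + 3i).
A real fundamental pair from Re and Im of e^((-1+2i)t)v: X_1 = e^(-t)(cos(2t)·(0,-1) + sin(2t)·(-1,-3)), X_2 = e^(-t)(sin(2t)·(0,-1) - cos(2t)·(-1,-3)).
General solution: C_1X_1 + C_2X_2.

u(t) = -C_1e^(-t)sin(2t) + C_2e^(-t)cos(2t), v(t) = -3C_1e^(-t)sin(2t) - C_1e^(-t)cos(2t) - C_2e^(-t)sin(2t) + 3C_2e^(-t)cos(2t)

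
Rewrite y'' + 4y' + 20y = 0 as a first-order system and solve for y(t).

y(t) = K_1e^(-2t)cos(4t) + K_2e^(-2t)sin(4t)

Let x_1 = y, x_2 = y'. Then x_1' = x_2 and x_2' = -20x_1 - 4x_2.
A = [[0,1],[-20,-4]]; det(A-λI) = λ^2 + 4λ + 20.
Eigenvalues λ = -2 ± 4i.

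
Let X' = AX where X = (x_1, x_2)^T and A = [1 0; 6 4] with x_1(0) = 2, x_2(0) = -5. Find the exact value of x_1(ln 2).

4

A = [[1,0],[6,4]]; eigenvalues λ = 1, 4.
Eigenvectors: (1,-2) for λ=1, (0,1) for λ=4.
From the initial condition, c_1 = 2, c_2 = -1.
x_1(ln 2) = (2)(2^1)(1) + (-1)(2^4)(0) = 4.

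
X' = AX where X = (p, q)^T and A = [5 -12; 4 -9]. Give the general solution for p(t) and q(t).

Coefficient matrix A = [[5, -12], [4, -9]].
Characteristic polynomial det(A - λI) = λ^2 + 4λ + 3 = 0.
Eigenvalues λ = -1, -3.
For λ=-1: (A-λI) row 1 is [6, -12], so an eigenvector is (-2, -1).
For λ=-3: (A-λI) row 1 is [8, -12], so an eigenvector is (-3, -2).
General solution: c_1e^(-t)(-2,-1) + c_2e^(-3t)(-3,-2).

p(t) = -2c_1e^(-t) - 3c_2e^(-3t), q(t) = -c_1e^(-t) - 2c_2e^(-3t)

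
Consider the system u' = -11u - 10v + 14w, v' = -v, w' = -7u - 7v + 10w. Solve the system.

Coefficient matrix A = [[-11, -10, 14], [0, -1, 0], [-7, -7, 10]].
det(A - λI) = 0 gives eigenvalues λ = 3, -1, -4.
For λ=3: eigenvector (1,0,1).
For λ=-1: eigenvector (-1,1,0).
For λ=-4: eigenvector (2,0,1).
General solution: c_1e^(3t)(1,0,1) + c_2e^(-t)(-1,1,0) + c_3e^(-4t)(2,0,1).

u(t) = c_1e^(3t) - c_2e^(-t) + 2c_3e^(-4t), v(t) = c_2e^(-t), w(t) = c_1e^(3t) + c_3e^(-4t)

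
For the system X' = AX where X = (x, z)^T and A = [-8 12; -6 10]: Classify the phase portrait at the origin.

A = [[-8,12],[-6,10]]; det(A-λI) = λ^2 - 2λ - 8.
λ = -2, 4: opposite signs.

saddle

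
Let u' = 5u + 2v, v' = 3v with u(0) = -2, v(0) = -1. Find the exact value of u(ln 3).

-702

A = [[5,2],[0,3]]; eigenvalues λ = 5, 3.
Eigenvectors: (1,0) for λ=5, (1,-1) for λ=3.
From the initial condition, c_1 = -3, c_2 = 1.
u(ln 3) = (-3)(3^5)(1) + (1)(3^3)(1) = -702.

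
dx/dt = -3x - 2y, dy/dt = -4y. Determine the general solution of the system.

x(t) = -C_1e^(-3t) + 2C_2e^(-4t), y(t) = C_2e^(-4t)

Coefficient matrix A = [[-3, -2], [0, -4]].
Characteristic polynomial det(A - λI) = λ^2 + 7λ + 12 = 0.
Eigenvalues λ = -3, -4.
For λ=-3: (A-λI) row 1 is [0, -2], so an eigenvector is (-1, 0).
For λ=-4: (A-λI) row 1 is [1, -2], so an eigenvector is (2, 1).
General solution: C_1e^(-3t)(-1,0) + C_2e^(-4t)(2,1).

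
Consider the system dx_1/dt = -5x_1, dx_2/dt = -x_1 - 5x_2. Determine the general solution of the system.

x_1(t) = -C_2e^(-5t), x_2(t) = C_1e^(-5t) + C_2te^(-5t)

Coefficient matrix A = [[-5, 0], [-1, -5]].
Characteristic polynomial det(A - λI) = λ^2 + 10λ + 25 = 0.
Single eigenvalue λ = -5 with algebraic multiplicity 2.
Eigenvector v = (0,1); generalized eigenvector w with (A-λI)w=v is (-1,0).
General solution: e^(-5t)[C_1·v + C_2·(t·v + w)].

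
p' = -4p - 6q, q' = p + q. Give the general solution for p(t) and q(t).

Coefficient matrix A = [[-4, -6], [1, 1]].
Characteristic polynomial det(A - λI) = λ^2 + 3λ + 2 = 0.
Eigenvalues λ = -2, -1.
For λ=-2: (A-λI) row 1 is [-2, -6], so an eigenvector is (3, -1).
For λ=-1: (A-λI) row 1 is [-3, -6], so an eigenvector is (2, -1).
General solution: K_1e^(-2t)(3,-1) + K_2e^(-t)(2,-1).

p(t) = 3K_1e^(-2t) + 2K_2e^(-t), q(t) = -K_1e^(-2t) - K_2e^(-t)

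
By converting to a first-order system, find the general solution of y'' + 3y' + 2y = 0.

Let x_1 = y, x_2 = y'. Then x_1' = x_2 and x_2' = -2x_1 - 3x_2.
A = [[0,1],[-2,-3]]; det(A-λI) = λ^2 + 3λ + 2.
Eigenvalues λ = -1, -2 with eigenvectors (1,-1), (1,-2).

y(t) = c_1e^(-t) + c_2e^(-2t)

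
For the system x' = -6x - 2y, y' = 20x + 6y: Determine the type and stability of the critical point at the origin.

A = [[-6,-2],[20,6]]; det(A-λI) = λ^2 + 4.
λ = 0 ± 2i: zero real part.

center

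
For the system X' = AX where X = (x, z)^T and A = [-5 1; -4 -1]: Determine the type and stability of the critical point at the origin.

A = [[-5,1],[-4,-1]]; det(A-λI) = λ^2 + 6λ + 9.
repeated λ = -3 with a single eigenvector.

stable improper node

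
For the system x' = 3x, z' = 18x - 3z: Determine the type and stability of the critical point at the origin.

saddle

A = [[3,0],[18,-3]]; det(A-λI) = λ^2 - 9.
λ = -3, 3: opposite signs.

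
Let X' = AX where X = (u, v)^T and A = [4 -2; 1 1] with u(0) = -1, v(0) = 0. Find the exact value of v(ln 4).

A = [[4,-2],[1,1]]; eigenvalues λ = 3, 2.
Eigenvectors: (-2,-1) for λ=3, (-1,-1) for λ=2.
From the initial condition, c_1 = 1, c_2 = -1.
v(ln 4) = (1)(4^3)(-1) + (-1)(4^2)(-1) = -48.

-48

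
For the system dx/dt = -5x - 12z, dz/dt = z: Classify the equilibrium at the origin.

A = [[-5,-12],[0,1]]; det(A-λI) = λ^2 + 4λ - 5.
λ = 1, -5: opposite signs.

saddle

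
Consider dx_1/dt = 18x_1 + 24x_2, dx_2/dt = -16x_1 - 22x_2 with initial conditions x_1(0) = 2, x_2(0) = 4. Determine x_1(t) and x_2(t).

x_1(t) = 18e^(2t) - 16e^(-6t), x_2(t) = -12e^(2t) + 16e^(-6t)

Coefficient matrix A = [[18, 24], [-16, -22]].
Characteristic polynomial det(A - λI) = λ^2 + 4λ - 12 = 0.
Eigenvalues λ = -6, 2.
For λ=-6: (A-λI) row 1 is [24, 24], so an eigenvector is (-1, 1).
For λ=2: (A-λI) row 1 is [16, 24], so an eigenvector is (3, -2).
General solution: c_1e^(-6t)(-1,1) + c_2e^(2t)(3,-2).
Applying x_1(0)=2, x_2(0)=4 gives c_1=16, c_2=6.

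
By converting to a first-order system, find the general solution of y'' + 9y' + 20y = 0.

y(t) = K_1e^(-4t) + K_2e^(-5t)

Let x_1 = y, x_2 = y'. Then x_1' = x_2 and x_2' = -20x_1 - 9x_2.
A = [[0,1],[-20,-9]]; det(A-λI) = λ^2 + 9λ + 20.
Eigenvalues λ = -4, -5 with eigenvectors (1,-4), (1,-5).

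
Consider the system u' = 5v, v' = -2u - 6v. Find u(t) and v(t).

u(t) = 2K_1e^(-3t)sin(t) - K_1e^(-3t)cos(t) - K_2e^(-3t)sin(t) - 2K_2e^(-3t)cos(t), v(t) = -K_1e^(-3t)sin(t) + K_1e^(-3t)cos(t) + K_2e^(-3t)sin(t) + K_2e^(-3t)cos(t)

Coefficient matrix A = [[0, 5], [-2, -6]].
Characteristic polynomial det(A - λI) = λ^2 + 6λ + 10 = 0.
Eigenvalues λ = -3 ± i (complex conjugate pair).
For λ=-3+i: an eigenvector is (-1,1) - i(2,-1) = (-1 - 2i, 1 + i).
A real fundamental pair from Re and Im of e^((-3+i)t)v: X_1 = e^(-3t)(cos(t)·(-1,1) + sin(t)·(2,-1)), X_2 = e^(-3t)(sin(t)·(-1,1) - cos(t)·(2,-1)).
General solution: K_1X_1 + K_2X_2.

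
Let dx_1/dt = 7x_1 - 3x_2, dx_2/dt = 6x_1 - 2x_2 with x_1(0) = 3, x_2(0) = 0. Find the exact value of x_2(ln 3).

A = [[7,-3],[6,-2]]; eigenvalues λ = 1, 4.
Eigenvectors: (-1,-2) for λ=1, (-1,-1) for λ=4.
From the initial condition, c_1 = 3, c_2 = -6.
x_2(ln 3) = (3)(3^1)(-2) + (-6)(3^4)(-1) = 468.

468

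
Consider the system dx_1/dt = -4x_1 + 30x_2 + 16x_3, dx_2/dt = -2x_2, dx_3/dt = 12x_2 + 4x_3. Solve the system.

Coefficient matrix A = [[-4, 30, 16], [0, -2, 0], [0, 12, 4]].
det(A - λI) = 0 gives eigenvalues λ = -4, -2, 4.
For λ=-4: eigenvector (1,0,0).
For λ=-2: eigenvector (-1,1,-2).
For λ=4: eigenvector (2,0,1).
General solution: c_1e^(-4t)(1,0,0) + c_2e^(-2t)(-1,1,-2) + c_3e^(4t)(2,0,1).

x_1(t) = c_1e^(-4t) - c_2e^(-2t) + 2c_3e^(4t), x_2(t) = c_2e^(-2t), x_3(t) = -2c_2e^(-2t) + c_3e^(4t)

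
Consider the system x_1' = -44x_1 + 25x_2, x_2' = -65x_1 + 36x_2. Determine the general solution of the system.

Coefficient matrix A = [[-44, 25], [-65, 36]].
Characteristic polynomial det(A - λI) = λ^2 + 8λ + 41 = 0.
Eigenvalues λ = -4 ± 5i (complex conjugate pair).
For λ=-4+5i: an eigenvector is (-1,-2) - i(-2,-3) = (-1 + 2i, -2 + 3i).
A real fundamental pair from Re and Im of e^((-4+5i)t)v: X_1 = e^(-4t)(cos(5t)·(-1,-2) + sin(5t)·(-2,-3)), X_2 = e^(-4t)(sin(5t)·(-1,-2) - cos(5t)·(-2,-3)).
General solution: c_1X_1 + c_2X_2.

x_1(t) = -2c_1e^(-4t)sin(5t) - c_1e^(-4t)cos(5t) - c_2e^(-4t)sin(5t) + 2c_2e^(-4t)cos(5t), x_2(t) = -3c_1e^(-4t)sin(5t) - 2c_1e^(-4t)cos(5t) - 2c_2e^(-4t)sin(5t) + 3c_2e^(-4t)cos(5t)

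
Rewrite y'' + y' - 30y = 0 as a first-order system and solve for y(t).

y(t) = C_1e^(-6t) + C_2e^(5t)

Let x_1 = y, x_2 = y'. Then x_1' = x_2 and x_2' = 30x_1 - x_2.
A = [[0,1],[30,-1]]; det(A-λI) = λ^2 + λ - 30.
Eigenvalues λ = -6, 5 with eigenvectors (1,-6), (1,5).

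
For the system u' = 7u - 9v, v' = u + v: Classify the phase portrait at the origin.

A = [[7,-9],[1,1]]; det(A-λI) = λ^2 - 8λ + 16.
repeated λ = 4 with a single eigenvector.

unstable improper node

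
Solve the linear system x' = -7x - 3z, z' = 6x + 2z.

x(t) = K_1e^(-t) + K_2e^(-4t), z(t) = -2K_1e^(-t) - K_2e^(-4t)

Coefficient matrix A = [[-7, -3], [6, 2]].
Characteristic polynomial det(A - λI) = λ^2 + 5λ + 4 = 0.
Eigenvalues λ = -1, -4.
For λ=-1: (A-λI) row 1 is [-6, -3], so an eigenvector is (1, -2).
For λ=-4: (A-λI) row 1 is [-3, -3], so an eigenvector is (1, -1).
General solution: K_1e^(-t)(1,-2) + K_2e^(-4t)(1,-1).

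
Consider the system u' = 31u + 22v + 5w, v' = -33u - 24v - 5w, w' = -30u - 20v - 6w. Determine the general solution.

u(t) = 2C_1e^(-2t) + C_2e^(4t) - C_3e^(-t), v(t) = -3C_1e^(-2t) - C_2e^(4t) + C_3e^(-t), w(t) = -C_2e^(4t) + 2C_3e^(-t)

Coefficient matrix A = [[31, 22, 5], [-33, -24, -5], [-30, -20, -6]].
det(A - λI) = 0 gives eigenvalues λ = -2, 4, -1.
For λ=-2: eigenvector (2,-3,0).
For λ=4: eigenvector (1,-1,-1).
For λ=-1: eigenvector (-1,1,2).
General solution: C_1e^(-2t)(2,-3,0) + C_2e^(4t)(1,-1,-1) + C_3e^(-t)(-1,1,2).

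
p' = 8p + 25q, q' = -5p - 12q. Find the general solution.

p(t) = 2C_1e^(-2t)sin(5t) + C_1e^(-2t)cos(5t) + C_2e^(-2t)sin(5t) - 2C_2e^(-2t)cos(5t), q(t) = -C_1e^(-2t)sin(5t) + C_2e^(-2t)cos(5t)

Coefficient matrix A = [[8, 25], [-5, -12]].
Characteristic polynomial det(A - λI) = λ^2 + 4λ + 29 = 0.
Eigenvalues λ = -2 ± 5i (complex conjugate pair).
For λ=-2+5i: an eigenvector is (1,0) - i(2,-1) = (1 - 2i, 0 + i).
A real fundamental pair from Re and Im of e^((-2+5i)t)v: X_1 = e^(-2t)(cos(5t)·(1,0) + sin(5t)·(2,-1)), X_2 = e^(-2t)(sin(5t)·(1,0) - cos(5t)·(2,-1)).
General solution: C_1X_1 + C_2X_2.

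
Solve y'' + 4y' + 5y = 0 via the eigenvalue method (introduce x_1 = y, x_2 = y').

y(t) = c_1e^(-2t)cos(t) + c_2e^(-2t)sin(t)

Let x_1 = y, x_2 = y'. Then x_1' = x_2 and x_2' = -5x_1 - 4x_2.
A = [[0,1],[-5,-4]]; det(A-λI) = λ^2 + 4λ + 5.
Eigenvalues λ = -2 ± i.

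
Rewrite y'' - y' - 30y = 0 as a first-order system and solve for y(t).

Let x_1 = y, x_2 = y'. Then x_1' = x_2 and x_2' = 30x_1 + x_2.
A = [[0,1],[30,1]]; det(A-λI) = λ^2 - λ - 30.
Eigenvalues λ = -5, 6 with eigenvectors (1,-5), (1,6).

y(t) = c_1e^(-5t) + c_2e^(6t)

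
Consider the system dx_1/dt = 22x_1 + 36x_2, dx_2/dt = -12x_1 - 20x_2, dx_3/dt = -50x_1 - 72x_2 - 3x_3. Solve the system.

Coefficient matrix A = [[22, 36, 0], [-12, -20, 0], [-50, -72, -3]].
det(A - λI) = 0 gives eigenvalues λ = -2, 4, -3.
For λ=-2: eigenvector (-3,2,6).
For λ=4: eigenvector (-2,1,4).
For λ=-3: eigenvector (0,0,1).
General solution: C_1e^(-2t)(-3,2,6) + C_2e^(4t)(-2,1,4) + C_3e^(-3t)(0,0,1).

x_1(t) = -3C_1e^(-2t) - 2C_2e^(4t), x_2(t) = 2C_1e^(-2t) + C_2e^(4t), x_3(t) = 6C_1e^(-2t) + 4C_2e^(4t) + C_3e^(-3t)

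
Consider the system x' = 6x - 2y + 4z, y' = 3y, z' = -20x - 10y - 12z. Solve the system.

x(t) = c_1e^(-2t) - 2c_2e^(-4t) - 2c_3e^(3t), y(t) = c_3e^(3t), z(t) = -2c_1e^(-2t) + 5c_2e^(-4t) + 2c_3e^(3t)

Coefficient matrix A = [[6, -2, 4], [0, 3, 0], [-20, -10, -12]].
det(A - λI) = 0 gives eigenvalues λ = -2, -4, 3.
For λ=-2: eigenvector (1,0,-2).
For λ=-4: eigenvector (-2,0,5).
For λ=3: eigenvector (-2,1,2).
General solution: c_1e^(-2t)(1,0,-2) + c_2e^(-4t)(-2,0,5) + c_3e^(3t)(-2,1,2).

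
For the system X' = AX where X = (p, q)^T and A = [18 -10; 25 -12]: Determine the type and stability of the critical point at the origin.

unstable spiral

A = [[18,-10],[25,-12]]; det(A-λI) = λ^2 - 6λ + 34.
λ = 3 ± 5i: positive real part.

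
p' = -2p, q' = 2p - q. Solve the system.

Coefficient matrix A = [[-2, 0], [2, -1]].
Characteristic polynomial det(A - λI) = λ^2 + 3λ + 2 = 0.
Eigenvalues λ = -2, -1.
For λ=-2: (A-λI) row 2 is [2, 1], so an eigenvector is (1, -2).
For λ=-1: (A-λI) row 1 is [-1, 0], so an eigenvector is (0, -1).
General solution: K_1e^(-2t)(1,-2) + K_2e^(-t)(0,-1).

p(t) = K_1e^(-2t), q(t) = -2K_1e^(-2t) - K_2e^(-t)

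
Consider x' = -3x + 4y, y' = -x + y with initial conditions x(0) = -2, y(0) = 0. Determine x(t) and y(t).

Coefficient matrix A = [[-3, 4], [-1, 1]].
Characteristic polynomial det(A - λI) = λ^2 + 2λ + 1 = 0.
Single eigenvalue λ = -1 with algebraic multiplicity 2.
Eigenvector v = (-2,-1); generalized eigenvector w with (A-λI)w=v is (-1,-1).
General solution: e^(-t)[C_1·v + C_2·(t·v + w)].
Applying x(0)=-2, y(0)=0 gives C_1=2, C_2=-2.

x(t) = 4te^(-t) - 2e^(-t), y(t) = 2te^(-t)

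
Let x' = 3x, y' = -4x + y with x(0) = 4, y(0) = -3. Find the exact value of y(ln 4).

A = [[3,0],[-4,1]]; eigenvalues λ = 1, 3.
Eigenvectors: (0,1) for λ=1, (-1,2) for λ=3.
From the initial condition, c_1 = 5, c_2 = -4.
y(ln 4) = (5)(4^1)(1) + (-4)(4^3)(2) = -492.

-492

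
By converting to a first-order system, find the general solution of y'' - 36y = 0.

y(t) = C_1e^(6t) + C_2e^(-6t)

Let x_1 = y, x_2 = y'. Then x_1' = x_2 and x_2' = 36x_1.
A = [[0,1],[36,0]]; det(A-λI) = λ^2 - 36.
Eigenvalues λ = 6, -6 with eigenvectors (1,6), (1,-6).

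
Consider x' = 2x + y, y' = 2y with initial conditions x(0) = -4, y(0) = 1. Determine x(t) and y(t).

x(t) = te^(2t) - 4e^(2t), y(t) = e^(2t)

Coefficient matrix A = [[2, 1], [0, 2]].
Characteristic polynomial det(A - λI) = λ^2 - 4λ + 4 = 0.
Single eigenvalue λ = 2 with algebraic multiplicity 2.
Eigenvector v = (1,0); generalized eigenvector w with (A-λI)w=v is (2,1).
General solution: e^(2t)[K_1·v + K_2·(t·v + w)].
Applying x(0)=-4, y(0)=1 gives K_1=-6, K_2=1.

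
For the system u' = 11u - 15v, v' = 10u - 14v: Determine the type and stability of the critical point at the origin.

A = [[11,-15],[10,-14]]; det(A-λI) = λ^2 + 3λ - 4.
λ = 1, -4: opposite signs.

saddle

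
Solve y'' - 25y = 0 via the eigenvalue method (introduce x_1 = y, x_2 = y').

Let x_1 = y, x_2 = y'. Then x_1' = x_2 and x_2' = 25x_1.
A = [[0,1],[25,0]]; det(A-λI) = λ^2 - 25.
Eigenvalues λ = -5, 5 with eigenvectors (1,-5), (1,5).

y(t) = C_1e^(-5t) + C_2e^(5t)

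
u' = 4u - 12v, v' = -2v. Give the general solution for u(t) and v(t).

u(t) = -K_1e^(4t) + 2K_2e^(-2t), v(t) = K_2e^(-2t)

Coefficient matrix A = [[4, -12], [0, -2]].
Characteristic polynomial det(A - λI) = λ^2 - 2λ - 8 = 0.
Eigenvalues λ = 4, -2.
For λ=4: (A-λI) row 1 is [0, -12], so an eigenvector is (-1, 0).
For λ=-2: (A-λI) row 1 is [6, -12], so an eigenvector is (2, 1).
General solution: K_1e^(4t)(-1,0) + K_2e^(-2t)(2,1).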